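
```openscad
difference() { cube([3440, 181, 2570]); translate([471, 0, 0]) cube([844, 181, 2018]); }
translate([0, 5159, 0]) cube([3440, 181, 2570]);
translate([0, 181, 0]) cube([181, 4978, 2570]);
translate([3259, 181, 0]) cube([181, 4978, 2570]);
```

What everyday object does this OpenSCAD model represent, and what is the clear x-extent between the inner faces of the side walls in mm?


A single room. The interior width is 3078 mm.

Four walls enclosing a rectangle with a door in the front wall — a room. Outside width 3440 minus two 181 mm walls gives 3078 mm.


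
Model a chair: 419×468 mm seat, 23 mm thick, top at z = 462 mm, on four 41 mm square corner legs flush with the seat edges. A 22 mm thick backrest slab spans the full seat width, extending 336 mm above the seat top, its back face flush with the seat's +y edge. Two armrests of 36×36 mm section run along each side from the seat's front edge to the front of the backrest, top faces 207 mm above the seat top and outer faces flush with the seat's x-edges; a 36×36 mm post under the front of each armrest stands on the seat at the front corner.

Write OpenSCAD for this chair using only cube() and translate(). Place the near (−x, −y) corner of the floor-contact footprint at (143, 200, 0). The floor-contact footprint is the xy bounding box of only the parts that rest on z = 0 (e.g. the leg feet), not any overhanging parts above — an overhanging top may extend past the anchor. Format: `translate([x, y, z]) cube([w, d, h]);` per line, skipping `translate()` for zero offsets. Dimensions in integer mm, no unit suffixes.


translate([143, 200, 439]) cube([419, 468, 23]);
translate([143, 200, 0]) cube([41, 41, 439]);
translate([521, 200, 0]) cube([41, 41, 439]);
translate([143, 627, 0]) cube([41, 41, 439]);
translate([521, 627, 0]) cube([41, 41, 439]);
translate([143, 646, 462]) cube([419, 22, 336]);
translate([143, 200, 633]) cube([36, 446, 36]);
translate([526, 200, 633]) cube([36, 446, 36]);
translate([143, 200, 462]) cube([36, 36, 171]);
translate([526, 200, 462]) cube([36, 36, 171]);


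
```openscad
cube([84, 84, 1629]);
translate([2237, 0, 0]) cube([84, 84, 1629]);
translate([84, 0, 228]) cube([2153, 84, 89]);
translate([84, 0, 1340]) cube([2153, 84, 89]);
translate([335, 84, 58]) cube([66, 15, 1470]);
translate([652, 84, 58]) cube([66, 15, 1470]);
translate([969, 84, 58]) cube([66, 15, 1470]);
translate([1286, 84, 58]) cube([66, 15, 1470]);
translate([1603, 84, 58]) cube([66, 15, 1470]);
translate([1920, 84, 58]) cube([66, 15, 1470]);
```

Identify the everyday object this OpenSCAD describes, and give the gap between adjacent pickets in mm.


A fence section. The picket gap is 251 mm.

Two posts, two rails, 6 pickets — a fence section. Span 2153 mm holds 6 pickets of 66 mm with 7 equal gaps: ⌊(2153 − 6·66) / 7⌋ = 251 mm.


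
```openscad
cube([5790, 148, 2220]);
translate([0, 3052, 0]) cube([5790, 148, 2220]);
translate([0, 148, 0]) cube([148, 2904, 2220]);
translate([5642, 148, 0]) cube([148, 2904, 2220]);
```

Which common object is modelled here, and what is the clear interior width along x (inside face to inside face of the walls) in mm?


A house (or room) frame. The interior width is 5494 mm.

Four 2220 mm walls enclosing a rectangle with no floor or roof — a room or house frame. Outside width is 5790 mm and wall thickness is 148 mm, so the interior width is 5790 − 2 × 148 = 5494 mm.


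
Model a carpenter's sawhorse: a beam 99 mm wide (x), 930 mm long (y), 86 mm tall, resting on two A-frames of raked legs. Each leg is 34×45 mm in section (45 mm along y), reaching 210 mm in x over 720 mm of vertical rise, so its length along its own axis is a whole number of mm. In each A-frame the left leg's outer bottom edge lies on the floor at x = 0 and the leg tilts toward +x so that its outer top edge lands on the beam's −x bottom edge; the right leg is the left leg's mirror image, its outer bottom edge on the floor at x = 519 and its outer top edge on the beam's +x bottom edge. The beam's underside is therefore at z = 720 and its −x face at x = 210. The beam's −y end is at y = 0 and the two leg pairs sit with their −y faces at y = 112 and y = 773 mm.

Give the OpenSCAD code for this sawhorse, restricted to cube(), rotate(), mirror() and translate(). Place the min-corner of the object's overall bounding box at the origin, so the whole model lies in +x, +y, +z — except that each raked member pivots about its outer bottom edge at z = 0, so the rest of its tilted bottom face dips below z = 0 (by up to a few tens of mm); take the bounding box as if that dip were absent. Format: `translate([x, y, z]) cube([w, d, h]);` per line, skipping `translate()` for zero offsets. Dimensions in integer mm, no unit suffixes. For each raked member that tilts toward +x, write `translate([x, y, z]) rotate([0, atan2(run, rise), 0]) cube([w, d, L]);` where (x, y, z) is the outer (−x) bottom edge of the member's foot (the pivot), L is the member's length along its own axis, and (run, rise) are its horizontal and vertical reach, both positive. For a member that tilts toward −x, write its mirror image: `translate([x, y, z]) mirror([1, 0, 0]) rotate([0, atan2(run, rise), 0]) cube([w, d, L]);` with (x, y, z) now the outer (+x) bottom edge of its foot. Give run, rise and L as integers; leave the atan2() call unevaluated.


translate([210, 0, 720]) cube([99, 930, 86]);
translate([0, 112, 0]) rotate([0, atan2(210, 720), 0]) cube([34, 45, 750]);
translate([519, 112, 0]) mirror([1, 0, 0]) rotate([0, atan2(210, 720), 0]) cube([34, 45, 750]);
translate([0, 773, 0]) rotate([0, atan2(210, 720), 0]) cube([34, 45, 750]);
translate([519, 773, 0]) mirror([1, 0, 0]) rotate([0, atan2(210, 720), 0]) cube([34, 45, 750]);


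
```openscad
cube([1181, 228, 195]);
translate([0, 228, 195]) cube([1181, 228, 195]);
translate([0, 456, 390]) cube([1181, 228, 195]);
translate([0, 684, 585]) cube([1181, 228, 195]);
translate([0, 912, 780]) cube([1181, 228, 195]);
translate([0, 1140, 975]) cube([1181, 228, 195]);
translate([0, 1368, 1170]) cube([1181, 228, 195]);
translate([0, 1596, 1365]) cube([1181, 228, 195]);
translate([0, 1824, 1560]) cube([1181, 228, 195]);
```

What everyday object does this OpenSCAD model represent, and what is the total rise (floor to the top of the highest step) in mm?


A staircase. The total rise is 1755 mm.

9 identical blocks, each offset up and back from the previous — a staircase. Each step is 195 mm tall and there are 9 of them, so the total rise is 9 × 195 = 1755 mm.


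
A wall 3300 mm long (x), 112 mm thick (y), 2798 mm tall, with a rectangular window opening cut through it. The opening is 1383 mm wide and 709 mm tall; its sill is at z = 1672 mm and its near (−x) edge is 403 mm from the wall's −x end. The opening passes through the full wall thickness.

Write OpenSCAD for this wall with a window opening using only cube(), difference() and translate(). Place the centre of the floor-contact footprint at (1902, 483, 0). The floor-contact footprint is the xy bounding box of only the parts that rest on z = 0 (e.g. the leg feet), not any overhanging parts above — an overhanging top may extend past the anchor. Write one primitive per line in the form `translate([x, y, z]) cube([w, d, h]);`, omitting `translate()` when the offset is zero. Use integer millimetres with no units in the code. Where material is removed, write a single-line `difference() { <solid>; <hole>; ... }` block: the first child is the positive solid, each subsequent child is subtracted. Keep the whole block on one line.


difference() { translate([252, 427, 0]) cube([3300, 112, 2798]); translate([655, 427, 1672]) cube([1383, 112, 709]); }


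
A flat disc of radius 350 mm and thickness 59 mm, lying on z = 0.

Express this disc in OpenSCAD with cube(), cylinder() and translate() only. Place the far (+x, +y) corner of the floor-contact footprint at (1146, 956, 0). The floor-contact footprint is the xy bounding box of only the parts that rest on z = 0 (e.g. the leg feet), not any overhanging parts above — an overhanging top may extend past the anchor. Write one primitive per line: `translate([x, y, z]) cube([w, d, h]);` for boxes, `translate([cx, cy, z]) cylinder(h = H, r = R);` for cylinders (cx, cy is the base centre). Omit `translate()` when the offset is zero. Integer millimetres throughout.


translate([796, 606, 0]) cylinder(h = 59, r = 350);


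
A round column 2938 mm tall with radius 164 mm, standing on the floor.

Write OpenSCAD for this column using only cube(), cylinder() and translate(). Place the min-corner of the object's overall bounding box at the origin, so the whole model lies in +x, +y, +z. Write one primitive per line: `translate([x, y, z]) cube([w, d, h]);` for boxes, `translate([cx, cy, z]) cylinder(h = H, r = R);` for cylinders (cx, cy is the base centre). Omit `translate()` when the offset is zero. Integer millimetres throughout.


translate([164, 164, 0]) cylinder(h = 2938, r = 164);


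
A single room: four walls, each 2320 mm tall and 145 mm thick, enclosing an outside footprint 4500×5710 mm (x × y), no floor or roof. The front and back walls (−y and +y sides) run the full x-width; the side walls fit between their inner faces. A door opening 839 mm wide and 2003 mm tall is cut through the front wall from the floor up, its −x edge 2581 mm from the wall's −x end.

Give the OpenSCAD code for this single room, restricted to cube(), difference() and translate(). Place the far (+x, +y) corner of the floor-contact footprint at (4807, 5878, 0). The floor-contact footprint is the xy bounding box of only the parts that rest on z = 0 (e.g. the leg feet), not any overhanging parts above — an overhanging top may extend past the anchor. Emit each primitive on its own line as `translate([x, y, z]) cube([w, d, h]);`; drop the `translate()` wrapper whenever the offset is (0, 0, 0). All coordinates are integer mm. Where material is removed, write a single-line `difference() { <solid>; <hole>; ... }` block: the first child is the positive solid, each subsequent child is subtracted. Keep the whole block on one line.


difference() { translate([307, 168, 0]) cube([4500, 145, 2320]); translate([2888, 168, 0]) cube([839, 145, 2003]); }
translate([307, 5733, 0]) cube([4500, 145, 2320]);
translate([307, 313, 0]) cube([145, 5420, 2320]);
translate([4662, 313, 0]) cube([145, 5420, 2320]);


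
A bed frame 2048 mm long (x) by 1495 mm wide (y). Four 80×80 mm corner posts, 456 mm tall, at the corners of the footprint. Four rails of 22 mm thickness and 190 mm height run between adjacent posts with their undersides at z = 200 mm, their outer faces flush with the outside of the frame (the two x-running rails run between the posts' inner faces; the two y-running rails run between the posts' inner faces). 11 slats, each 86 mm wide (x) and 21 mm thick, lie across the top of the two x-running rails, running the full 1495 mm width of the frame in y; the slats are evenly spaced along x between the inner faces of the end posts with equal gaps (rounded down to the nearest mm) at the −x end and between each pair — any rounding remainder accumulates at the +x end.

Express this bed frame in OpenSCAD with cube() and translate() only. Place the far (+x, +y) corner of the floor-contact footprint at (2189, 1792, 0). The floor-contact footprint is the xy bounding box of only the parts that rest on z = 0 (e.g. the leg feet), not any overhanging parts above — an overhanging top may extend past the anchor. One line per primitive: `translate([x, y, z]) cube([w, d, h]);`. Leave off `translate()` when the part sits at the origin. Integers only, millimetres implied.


// slat z = rail_z + rail_h = 200 + 190 = 390
// slat gap = ⌊(1888 − 11·86) / 12⌋ = 78
translate([141, 297, 0]) cube([80, 80, 456]);
translate([141, 1712, 0]) cube([80, 80, 456]);
translate([2109, 297, 0]) cube([80, 80, 456]);
translate([2109, 1712, 0]) cube([80, 80, 456]);
translate([221, 297, 200]) cube([1888, 22, 190]);
translate([221, 1770, 200]) cube([1888, 22, 190]);
translate([141, 377, 200]) cube([22, 1335, 190]);
translate([2167, 377, 200]) cube([22, 1335, 190]);
translate([299, 297, 390]) cube([86, 1495, 21]);
translate([463, 297, 390]) cube([86, 1495, 21]);
translate([627, 297, 390]) cube([86, 1495, 21]);
translate([791, 297, 390]) cube([86, 1495, 21]);
translate([955, 297, 390]) cube([86, 1495, 21]);
translate([1119, 297, 390]) cube([86, 1495, 21]);
translate([1283, 297, 390]) cube([86, 1495, 21]);
translate([1447, 297, 390]) cube([86, 1495, 21]);
translate([1611, 297, 390]) cube([86, 1495, 21]);
translate([1775, 297, 390]) cube([86, 1495, 21]);
translate([1939, 297, 390]) cube([86, 1495, 21]);


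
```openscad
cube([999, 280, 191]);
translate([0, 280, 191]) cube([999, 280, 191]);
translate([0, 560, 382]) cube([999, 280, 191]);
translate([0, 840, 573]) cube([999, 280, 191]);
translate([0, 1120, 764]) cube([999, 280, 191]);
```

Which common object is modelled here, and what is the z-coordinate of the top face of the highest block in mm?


A staircase. The total rise is 955 mm.

5 identical blocks, each offset up and back from the previous — a staircase. Each step is 191 mm tall and there are 5 of them, so the total rise is 5 × 191 = 955 mm.


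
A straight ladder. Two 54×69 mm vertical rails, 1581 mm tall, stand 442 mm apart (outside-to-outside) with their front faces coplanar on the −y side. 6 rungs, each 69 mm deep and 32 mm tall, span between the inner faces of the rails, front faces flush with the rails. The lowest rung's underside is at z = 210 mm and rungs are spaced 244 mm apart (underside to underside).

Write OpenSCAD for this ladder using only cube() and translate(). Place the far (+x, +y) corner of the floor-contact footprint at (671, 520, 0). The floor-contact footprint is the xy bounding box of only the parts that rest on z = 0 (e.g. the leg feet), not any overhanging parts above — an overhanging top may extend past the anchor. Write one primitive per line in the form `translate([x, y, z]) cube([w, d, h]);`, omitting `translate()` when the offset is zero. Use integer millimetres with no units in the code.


translate([229, 451, 0]) cube([54, 69, 1581]);
translate([617, 451, 0]) cube([54, 69, 1581]);
translate([283, 451, 210]) cube([334, 69, 32]);
translate([283, 451, 454]) cube([334, 69, 32]);
translate([283, 451, 698]) cube([334, 69, 32]);
translate([283, 451, 942]) cube([334, 69, 32]);
translate([283, 451, 1186]) cube([334, 69, 32]);
translate([283, 451, 1430]) cube([334, 69, 32]);


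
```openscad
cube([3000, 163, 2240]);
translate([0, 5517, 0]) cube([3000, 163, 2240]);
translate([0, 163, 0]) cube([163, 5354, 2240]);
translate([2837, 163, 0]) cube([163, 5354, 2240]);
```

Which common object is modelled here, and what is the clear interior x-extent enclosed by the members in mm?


A house (or room) frame. The interior width is 2674 mm.

Four 2240 mm walls enclosing a rectangle with no floor or roof — a room or house frame. Outside width is 3000 mm and wall thickness is 163 mm, so the interior width is 3000 − 2 × 163 = 2674 mm.


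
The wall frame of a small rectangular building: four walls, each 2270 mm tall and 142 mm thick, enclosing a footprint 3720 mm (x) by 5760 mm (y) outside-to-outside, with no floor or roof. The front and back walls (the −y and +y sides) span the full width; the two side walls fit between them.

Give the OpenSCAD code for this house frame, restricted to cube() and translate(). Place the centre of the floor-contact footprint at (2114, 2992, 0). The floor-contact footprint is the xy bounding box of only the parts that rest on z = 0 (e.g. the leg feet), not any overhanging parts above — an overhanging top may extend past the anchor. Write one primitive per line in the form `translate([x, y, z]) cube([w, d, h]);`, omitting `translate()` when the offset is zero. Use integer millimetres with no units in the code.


translate([254, 112, 0]) cube([3720, 142, 2270]);
translate([254, 5730, 0]) cube([3720, 142, 2270]);
translate([254, 254, 0]) cube([142, 5476, 2270]);
translate([3832, 254, 0]) cube([142, 5476, 2270]);


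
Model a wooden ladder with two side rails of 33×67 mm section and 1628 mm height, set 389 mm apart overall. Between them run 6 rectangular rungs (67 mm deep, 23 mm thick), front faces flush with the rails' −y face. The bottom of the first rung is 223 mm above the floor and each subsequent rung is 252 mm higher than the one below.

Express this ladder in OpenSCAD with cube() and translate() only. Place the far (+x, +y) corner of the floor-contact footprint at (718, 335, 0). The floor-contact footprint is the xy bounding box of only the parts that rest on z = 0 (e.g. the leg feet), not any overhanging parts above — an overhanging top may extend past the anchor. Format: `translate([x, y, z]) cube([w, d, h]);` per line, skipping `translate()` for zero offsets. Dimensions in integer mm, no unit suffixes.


translate([329, 268, 0]) cube([33, 67, 1628]);
translate([685, 268, 0]) cube([33, 67, 1628]);
translate([362, 268, 223]) cube([323, 67, 23]);
translate([362, 268, 475]) cube([323, 67, 23]);
translate([362, 268, 727]) cube([323, 67, 23]);
translate([362, 268, 979]) cube([323, 67, 23]);
translate([362, 268, 1231]) cube([323, 67, 23]);
translate([362, 268, 1483]) cube([323, 67, 23]);


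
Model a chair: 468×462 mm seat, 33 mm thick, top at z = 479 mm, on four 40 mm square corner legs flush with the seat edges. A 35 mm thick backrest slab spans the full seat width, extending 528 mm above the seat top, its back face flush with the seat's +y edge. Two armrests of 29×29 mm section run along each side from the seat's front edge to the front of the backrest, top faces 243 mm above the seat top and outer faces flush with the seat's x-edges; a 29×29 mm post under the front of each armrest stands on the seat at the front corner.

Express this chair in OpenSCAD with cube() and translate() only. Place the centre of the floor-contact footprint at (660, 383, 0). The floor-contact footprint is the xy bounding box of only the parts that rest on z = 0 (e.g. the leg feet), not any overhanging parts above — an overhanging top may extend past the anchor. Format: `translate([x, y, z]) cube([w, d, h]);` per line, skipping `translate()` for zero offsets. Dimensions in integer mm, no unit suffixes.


translate([426, 152, 446]) cube([468, 462, 33]);
translate([426, 152, 0]) cube([40, 40, 446]);
translate([854, 152, 0]) cube([40, 40, 446]);
translate([426, 574, 0]) cube([40, 40, 446]);
translate([854, 574, 0]) cube([40, 40, 446]);
translate([426, 579, 479]) cube([468, 35, 528]);
translate([426, 152, 693]) cube([29, 427, 29]);
translate([865, 152, 693]) cube([29, 427, 29]);
translate([426, 152, 479]) cube([29, 29, 214]);
translate([865, 152, 479]) cube([29, 29, 214]);


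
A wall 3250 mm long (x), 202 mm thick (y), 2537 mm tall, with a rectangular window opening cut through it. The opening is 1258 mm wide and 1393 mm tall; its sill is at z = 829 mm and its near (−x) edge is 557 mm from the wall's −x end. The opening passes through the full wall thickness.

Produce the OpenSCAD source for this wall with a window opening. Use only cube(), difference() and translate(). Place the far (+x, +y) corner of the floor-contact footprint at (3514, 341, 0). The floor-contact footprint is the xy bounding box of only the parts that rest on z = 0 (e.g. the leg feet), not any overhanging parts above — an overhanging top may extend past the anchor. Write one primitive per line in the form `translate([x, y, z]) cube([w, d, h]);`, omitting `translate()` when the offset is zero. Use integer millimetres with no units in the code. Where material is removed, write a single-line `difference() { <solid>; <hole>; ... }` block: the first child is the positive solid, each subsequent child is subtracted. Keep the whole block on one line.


difference() { translate([264, 139, 0]) cube([3250, 202, 2537]); translate([821, 139, 829]) cube([1258, 202, 1393]); }


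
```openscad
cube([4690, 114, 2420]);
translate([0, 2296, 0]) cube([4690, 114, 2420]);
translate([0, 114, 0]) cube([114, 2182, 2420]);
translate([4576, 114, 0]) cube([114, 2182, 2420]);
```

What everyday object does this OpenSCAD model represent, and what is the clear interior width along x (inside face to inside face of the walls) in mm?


A house (or room) frame. The interior width is 4462 mm.

Four 2420 mm walls enclosing a rectangle with no floor or roof — a room or house frame. Outside width is 4690 mm and wall thickness is 114 mm, so the interior width is 4690 − 2 × 114 = 4462 mm.


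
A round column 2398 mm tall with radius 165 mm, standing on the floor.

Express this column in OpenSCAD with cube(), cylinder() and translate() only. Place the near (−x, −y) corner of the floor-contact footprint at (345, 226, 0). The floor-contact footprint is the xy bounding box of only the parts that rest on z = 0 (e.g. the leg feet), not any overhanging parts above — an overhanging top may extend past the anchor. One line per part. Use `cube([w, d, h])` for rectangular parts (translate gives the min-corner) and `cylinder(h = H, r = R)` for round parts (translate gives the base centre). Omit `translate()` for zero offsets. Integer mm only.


translate([510, 391, 0]) cylinder(h = 2398, r = 165);


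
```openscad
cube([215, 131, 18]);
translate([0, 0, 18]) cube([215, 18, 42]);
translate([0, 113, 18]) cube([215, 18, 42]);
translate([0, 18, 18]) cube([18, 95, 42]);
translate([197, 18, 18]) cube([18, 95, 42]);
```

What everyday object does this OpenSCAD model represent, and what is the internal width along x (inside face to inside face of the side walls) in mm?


An open box. The internal width is 179 mm.

A 215×131 base slab with four walls standing on it — an open box. The base is 215 mm wide and the walls are 18 mm thick, so the internal width is 215 − 2 × 18 = 179 mm.


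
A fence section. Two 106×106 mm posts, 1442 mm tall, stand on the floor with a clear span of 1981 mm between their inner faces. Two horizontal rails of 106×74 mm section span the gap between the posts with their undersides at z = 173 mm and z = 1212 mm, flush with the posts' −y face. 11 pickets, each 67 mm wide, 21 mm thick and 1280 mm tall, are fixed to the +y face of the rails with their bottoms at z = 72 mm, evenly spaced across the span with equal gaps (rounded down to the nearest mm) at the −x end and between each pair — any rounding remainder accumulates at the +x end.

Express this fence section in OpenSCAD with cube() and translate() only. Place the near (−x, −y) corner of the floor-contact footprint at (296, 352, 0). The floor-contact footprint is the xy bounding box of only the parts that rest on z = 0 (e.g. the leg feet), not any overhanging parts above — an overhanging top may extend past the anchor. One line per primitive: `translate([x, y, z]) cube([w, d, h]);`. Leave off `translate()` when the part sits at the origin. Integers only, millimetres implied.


translate([296, 352, 0]) cube([106, 106, 1442]);
translate([2383, 352, 0]) cube([106, 106, 1442]);
translate([402, 352, 173]) cube([1981, 106, 74]);
translate([402, 352, 1212]) cube([1981, 106, 74]);
translate([505, 458, 72]) cube([67, 21, 1280]);
translate([675, 458, 72]) cube([67, 21, 1280]);
translate([845, 458, 72]) cube([67, 21, 1280]);
translate([1015, 458, 72]) cube([67, 21, 1280]);
translate([1185, 458, 72]) cube([67, 21, 1280]);
translate([1355, 458, 72]) cube([67, 21, 1280]);
translate([1525, 458, 72]) cube([67, 21, 1280]);
translate([1695, 458, 72]) cube([67, 21, 1280]);
translate([1865, 458, 72]) cube([67, 21, 1280]);
translate([2035, 458, 72]) cube([67, 21, 1280]);
translate([2205, 458, 72]) cube([67, 21, 1280]);


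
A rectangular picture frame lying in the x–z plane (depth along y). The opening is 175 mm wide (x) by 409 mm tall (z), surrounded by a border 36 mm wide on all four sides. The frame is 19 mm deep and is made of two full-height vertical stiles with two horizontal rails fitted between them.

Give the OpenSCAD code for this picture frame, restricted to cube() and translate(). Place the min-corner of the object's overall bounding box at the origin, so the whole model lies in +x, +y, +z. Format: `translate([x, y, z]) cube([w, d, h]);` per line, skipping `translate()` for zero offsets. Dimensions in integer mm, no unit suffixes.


cube([36, 19, 481]);
translate([211, 0, 0]) cube([36, 19, 481]);
translate([36, 0, 0]) cube([175, 19, 36]);
translate([36, 0, 445]) cube([175, 19, 36]);


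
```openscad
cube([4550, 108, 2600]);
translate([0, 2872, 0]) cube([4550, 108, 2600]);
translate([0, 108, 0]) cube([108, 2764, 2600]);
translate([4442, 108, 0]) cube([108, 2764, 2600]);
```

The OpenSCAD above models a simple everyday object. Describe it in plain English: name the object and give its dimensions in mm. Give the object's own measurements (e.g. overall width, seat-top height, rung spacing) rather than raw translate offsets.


The wall frame of a small rectangular building: four walls, each 2600 mm tall and 108 mm thick, enclosing a footprint 4550 mm (x) by 2980 mm (y) outside-to-outside, with no floor or roof. The front and back walls (the −y and +y sides) span the full width; the two side walls fit between them.


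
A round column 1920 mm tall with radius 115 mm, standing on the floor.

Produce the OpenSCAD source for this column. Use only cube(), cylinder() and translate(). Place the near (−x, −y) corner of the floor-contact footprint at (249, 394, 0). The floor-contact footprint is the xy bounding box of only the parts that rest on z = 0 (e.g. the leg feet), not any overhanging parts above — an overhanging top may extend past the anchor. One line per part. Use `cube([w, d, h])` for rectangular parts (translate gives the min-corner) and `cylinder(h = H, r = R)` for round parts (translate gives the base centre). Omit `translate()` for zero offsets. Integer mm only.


translate([364, 509, 0]) cylinder(h = 1920, r = 115);


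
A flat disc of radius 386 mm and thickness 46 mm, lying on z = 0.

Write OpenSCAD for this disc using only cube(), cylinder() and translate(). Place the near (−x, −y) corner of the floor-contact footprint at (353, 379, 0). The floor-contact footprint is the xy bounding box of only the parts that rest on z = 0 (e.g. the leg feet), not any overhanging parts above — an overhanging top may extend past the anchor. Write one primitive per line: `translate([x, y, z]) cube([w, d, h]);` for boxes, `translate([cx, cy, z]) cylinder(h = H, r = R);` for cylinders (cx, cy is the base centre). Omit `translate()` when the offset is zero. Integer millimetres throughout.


translate([739, 765, 0]) cylinder(h = 46, r = 386);


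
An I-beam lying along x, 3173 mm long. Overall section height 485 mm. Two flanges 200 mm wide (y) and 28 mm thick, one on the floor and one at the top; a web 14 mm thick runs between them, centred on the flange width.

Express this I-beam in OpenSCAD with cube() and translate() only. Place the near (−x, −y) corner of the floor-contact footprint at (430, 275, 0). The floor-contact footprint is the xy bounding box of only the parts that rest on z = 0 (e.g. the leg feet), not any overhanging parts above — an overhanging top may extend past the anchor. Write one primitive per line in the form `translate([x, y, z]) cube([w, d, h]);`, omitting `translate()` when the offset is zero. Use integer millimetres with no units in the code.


translate([430, 275, 0]) cube([3173, 200, 28]);
translate([430, 368, 28]) cube([3173, 14, 429]);
translate([430, 275, 457]) cube([3173, 200, 28]);


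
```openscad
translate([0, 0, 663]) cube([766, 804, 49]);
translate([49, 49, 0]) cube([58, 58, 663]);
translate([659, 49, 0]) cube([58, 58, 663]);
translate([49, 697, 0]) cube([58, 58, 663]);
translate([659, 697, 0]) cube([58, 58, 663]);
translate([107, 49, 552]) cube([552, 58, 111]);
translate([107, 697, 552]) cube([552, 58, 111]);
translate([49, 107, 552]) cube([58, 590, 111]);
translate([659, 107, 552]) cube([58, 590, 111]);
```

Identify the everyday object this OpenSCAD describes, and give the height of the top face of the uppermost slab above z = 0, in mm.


A table. The table height is 712 mm.

A 766×804×49 slab sits at z = 663 on four 58 mm square posts — a table. The top surface is at 663 + 49 = 712 mm.


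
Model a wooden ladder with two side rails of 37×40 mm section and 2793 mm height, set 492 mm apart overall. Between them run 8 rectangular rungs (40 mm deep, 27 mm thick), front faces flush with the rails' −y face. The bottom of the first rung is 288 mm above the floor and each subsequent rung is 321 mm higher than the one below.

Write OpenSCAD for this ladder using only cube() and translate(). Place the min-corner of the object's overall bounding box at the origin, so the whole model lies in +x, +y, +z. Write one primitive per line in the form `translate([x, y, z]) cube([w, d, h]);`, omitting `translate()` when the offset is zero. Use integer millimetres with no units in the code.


cube([37, 40, 2793]);
translate([455, 0, 0]) cube([37, 40, 2793]);
translate([37, 0, 288]) cube([418, 40, 27]);
translate([37, 0, 609]) cube([418, 40, 27]);
translate([37, 0, 930]) cube([418, 40, 27]);
translate([37, 0, 1251]) cube([418, 40, 27]);
translate([37, 0, 1572]) cube([418, 40, 27]);
translate([37, 0, 1893]) cube([418, 40, 27]);
translate([37, 0, 2214]) cube([418, 40, 27]);
translate([37, 0, 2535]) cube([418, 40, 27]);


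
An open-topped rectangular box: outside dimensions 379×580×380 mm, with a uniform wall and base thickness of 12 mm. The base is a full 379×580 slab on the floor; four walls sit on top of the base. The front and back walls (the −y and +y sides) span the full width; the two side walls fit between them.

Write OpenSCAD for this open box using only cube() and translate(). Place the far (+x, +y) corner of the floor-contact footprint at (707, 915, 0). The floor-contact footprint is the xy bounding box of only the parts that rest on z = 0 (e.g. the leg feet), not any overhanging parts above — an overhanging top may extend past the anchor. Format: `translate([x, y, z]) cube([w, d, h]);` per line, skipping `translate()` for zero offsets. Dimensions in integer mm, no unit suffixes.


translate([328, 335, 0]) cube([379, 580, 12]);
translate([328, 335, 12]) cube([379, 12, 368]);
translate([328, 903, 12]) cube([379, 12, 368]);
translate([328, 347, 12]) cube([12, 556, 368]);
translate([695, 347, 12]) cube([12, 556, 368]);


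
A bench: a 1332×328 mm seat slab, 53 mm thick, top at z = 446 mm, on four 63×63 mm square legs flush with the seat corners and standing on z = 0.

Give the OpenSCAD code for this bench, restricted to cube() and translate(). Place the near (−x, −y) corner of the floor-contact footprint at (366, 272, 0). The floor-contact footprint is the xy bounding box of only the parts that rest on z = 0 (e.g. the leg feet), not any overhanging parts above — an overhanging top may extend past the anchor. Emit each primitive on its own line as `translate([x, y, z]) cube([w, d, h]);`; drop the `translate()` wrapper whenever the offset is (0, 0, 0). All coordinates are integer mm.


translate([366, 272, 393]) cube([1332, 328, 53]);
translate([366, 272, 0]) cube([63, 63, 393]);
translate([366, 537, 0]) cube([63, 63, 393]);
translate([1635, 272, 0]) cube([63, 63, 393]);
translate([1635, 537, 0]) cube([63, 63, 393]);


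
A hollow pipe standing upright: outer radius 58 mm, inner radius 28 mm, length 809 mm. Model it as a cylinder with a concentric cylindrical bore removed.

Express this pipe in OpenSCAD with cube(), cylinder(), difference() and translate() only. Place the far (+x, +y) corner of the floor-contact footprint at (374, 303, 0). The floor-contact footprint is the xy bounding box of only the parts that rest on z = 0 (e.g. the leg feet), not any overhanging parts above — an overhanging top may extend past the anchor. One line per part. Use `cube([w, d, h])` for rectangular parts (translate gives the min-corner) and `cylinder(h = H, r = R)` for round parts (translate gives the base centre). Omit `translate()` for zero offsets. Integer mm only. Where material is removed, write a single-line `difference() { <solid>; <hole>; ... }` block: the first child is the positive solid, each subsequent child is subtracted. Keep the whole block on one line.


difference() { translate([316, 245, 0]) cylinder(h = 809, r = 58); translate([316, 245, 0]) cylinder(h = 809, r = 28); }


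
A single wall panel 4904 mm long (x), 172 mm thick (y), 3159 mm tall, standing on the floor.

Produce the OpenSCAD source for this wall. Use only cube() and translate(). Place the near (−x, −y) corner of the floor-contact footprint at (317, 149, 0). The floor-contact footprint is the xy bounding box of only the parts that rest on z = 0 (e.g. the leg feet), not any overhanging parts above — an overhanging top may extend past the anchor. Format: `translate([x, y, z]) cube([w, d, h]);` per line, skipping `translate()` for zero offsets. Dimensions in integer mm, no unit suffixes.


translate([317, 149, 0]) cube([4904, 172, 3159]);


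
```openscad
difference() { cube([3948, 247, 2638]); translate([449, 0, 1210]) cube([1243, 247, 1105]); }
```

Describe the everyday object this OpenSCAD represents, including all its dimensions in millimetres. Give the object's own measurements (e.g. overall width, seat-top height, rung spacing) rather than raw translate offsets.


A wall 3948 mm long (x), 247 mm thick (y), 2638 mm tall, with a rectangular window opening cut through it. The opening is 1243 mm wide and 1105 mm tall; its sill is at z = 1210 mm and its near (−x) edge is 449 mm from the wall's −x end. The opening passes through the full wall thickness.


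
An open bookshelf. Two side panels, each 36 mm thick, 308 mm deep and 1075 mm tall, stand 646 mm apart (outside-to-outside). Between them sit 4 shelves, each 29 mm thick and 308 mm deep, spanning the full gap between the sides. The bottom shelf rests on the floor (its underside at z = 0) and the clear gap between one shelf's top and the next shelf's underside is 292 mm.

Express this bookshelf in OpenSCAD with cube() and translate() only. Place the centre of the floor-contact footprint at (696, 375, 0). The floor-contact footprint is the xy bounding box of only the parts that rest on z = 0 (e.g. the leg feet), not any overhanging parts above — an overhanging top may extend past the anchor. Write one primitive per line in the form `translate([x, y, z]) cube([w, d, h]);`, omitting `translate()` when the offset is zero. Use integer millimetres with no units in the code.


translate([373, 221, 0]) cube([36, 308, 1075]);
translate([983, 221, 0]) cube([36, 308, 1075]);
translate([409, 221, 0]) cube([574, 308, 29]);
translate([409, 221, 321]) cube([574, 308, 29]);
translate([409, 221, 642]) cube([574, 308, 29]);
translate([409, 221, 963]) cube([574, 308, 29]);


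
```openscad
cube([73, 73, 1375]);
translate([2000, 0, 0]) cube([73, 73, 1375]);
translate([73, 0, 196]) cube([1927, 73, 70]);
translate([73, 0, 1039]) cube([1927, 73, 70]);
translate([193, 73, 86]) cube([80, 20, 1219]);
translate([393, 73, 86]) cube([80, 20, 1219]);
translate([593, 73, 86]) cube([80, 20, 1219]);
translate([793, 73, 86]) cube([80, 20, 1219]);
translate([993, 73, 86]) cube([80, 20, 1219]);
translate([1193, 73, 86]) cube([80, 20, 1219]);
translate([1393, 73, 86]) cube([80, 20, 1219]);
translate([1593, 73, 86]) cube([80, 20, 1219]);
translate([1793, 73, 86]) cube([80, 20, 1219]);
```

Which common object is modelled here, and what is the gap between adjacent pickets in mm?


A fence section. The picket gap is 120 mm.

Two posts, two rails, 9 pickets — a fence section. Span 1927 mm holds 9 pickets of 80 mm with 10 equal gaps: ⌊(1927 − 9·80) / 10⌋ = 120 mm.


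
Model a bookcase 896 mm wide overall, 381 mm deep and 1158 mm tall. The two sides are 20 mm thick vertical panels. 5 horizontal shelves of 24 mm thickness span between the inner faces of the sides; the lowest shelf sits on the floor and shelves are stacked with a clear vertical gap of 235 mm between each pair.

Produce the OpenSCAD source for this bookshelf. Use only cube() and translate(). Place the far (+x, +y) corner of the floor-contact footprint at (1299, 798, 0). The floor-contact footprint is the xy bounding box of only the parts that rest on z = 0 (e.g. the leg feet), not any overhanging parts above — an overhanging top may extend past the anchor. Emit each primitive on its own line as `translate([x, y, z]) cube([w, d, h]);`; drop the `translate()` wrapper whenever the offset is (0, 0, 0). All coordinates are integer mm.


translate([403, 417, 0]) cube([20, 381, 1158]);
translate([1279, 417, 0]) cube([20, 381, 1158]);
translate([423, 417, 0]) cube([856, 381, 24]);
translate([423, 417, 259]) cube([856, 381, 24]);
translate([423, 417, 518]) cube([856, 381, 24]);
translate([423, 417, 777]) cube([856, 381, 24]);
translate([423, 417, 1036]) cube([856, 381, 24]);


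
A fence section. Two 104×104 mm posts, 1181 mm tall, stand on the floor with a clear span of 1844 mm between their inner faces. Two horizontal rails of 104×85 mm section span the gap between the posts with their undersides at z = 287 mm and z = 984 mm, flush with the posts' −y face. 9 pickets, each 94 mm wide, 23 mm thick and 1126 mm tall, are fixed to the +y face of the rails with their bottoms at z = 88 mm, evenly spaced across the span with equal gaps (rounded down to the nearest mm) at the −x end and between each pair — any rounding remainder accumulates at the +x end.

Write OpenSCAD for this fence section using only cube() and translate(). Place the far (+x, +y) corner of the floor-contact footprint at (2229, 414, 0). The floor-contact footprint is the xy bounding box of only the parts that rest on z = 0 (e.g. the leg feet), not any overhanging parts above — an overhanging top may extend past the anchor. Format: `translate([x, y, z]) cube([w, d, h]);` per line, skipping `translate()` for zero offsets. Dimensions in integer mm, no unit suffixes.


translate([177, 310, 0]) cube([104, 104, 1181]);
translate([2125, 310, 0]) cube([104, 104, 1181]);
translate([281, 310, 287]) cube([1844, 104, 85]);
translate([281, 310, 984]) cube([1844, 104, 85]);
translate([380, 414, 88]) cube([94, 23, 1126]);
translate([573, 414, 88]) cube([94, 23, 1126]);
translate([766, 414, 88]) cube([94, 23, 1126]);
translate([959, 414, 88]) cube([94, 23, 1126]);
translate([1152, 414, 88]) cube([94, 23, 1126]);
translate([1345, 414, 88]) cube([94, 23, 1126]);
translate([1538, 414, 88]) cube([94, 23, 1126]);
translate([1731, 414, 88]) cube([94, 23, 1126]);
translate([1924, 414, 88]) cube([94, 23, 1126]);


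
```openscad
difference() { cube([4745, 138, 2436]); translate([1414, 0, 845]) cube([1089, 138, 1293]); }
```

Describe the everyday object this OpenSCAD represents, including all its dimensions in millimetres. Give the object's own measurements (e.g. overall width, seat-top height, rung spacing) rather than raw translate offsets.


A wall 4745 mm long (x), 138 mm thick (y), 2436 mm tall, with a rectangular window opening cut through it. The opening is 1089 mm wide and 1293 mm tall; its sill is at z = 845 mm and its near (−x) edge is 1414 mm from the wall's −x end. The opening passes through the full wall thickness.


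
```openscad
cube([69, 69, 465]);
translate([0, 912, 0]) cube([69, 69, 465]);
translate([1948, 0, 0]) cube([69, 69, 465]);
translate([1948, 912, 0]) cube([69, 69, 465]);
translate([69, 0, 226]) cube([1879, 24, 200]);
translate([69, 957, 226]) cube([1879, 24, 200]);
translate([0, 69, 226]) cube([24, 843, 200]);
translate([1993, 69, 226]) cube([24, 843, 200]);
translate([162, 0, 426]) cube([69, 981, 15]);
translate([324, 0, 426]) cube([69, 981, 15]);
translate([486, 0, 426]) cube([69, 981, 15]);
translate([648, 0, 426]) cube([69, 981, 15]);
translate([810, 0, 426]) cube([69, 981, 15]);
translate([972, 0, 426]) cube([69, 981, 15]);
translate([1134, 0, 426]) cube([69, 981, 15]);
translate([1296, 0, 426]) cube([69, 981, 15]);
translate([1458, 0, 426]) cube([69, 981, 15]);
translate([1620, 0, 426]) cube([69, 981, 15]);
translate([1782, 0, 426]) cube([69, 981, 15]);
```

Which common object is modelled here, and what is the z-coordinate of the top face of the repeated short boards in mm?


A bed frame. The slat-top height is 441 mm.

Four posts, four rails, and a row of slats — a bed frame. Slats sit on the rails at z = 226 + 200 = 426; with slat thickness 15, the top is 441 mm.
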